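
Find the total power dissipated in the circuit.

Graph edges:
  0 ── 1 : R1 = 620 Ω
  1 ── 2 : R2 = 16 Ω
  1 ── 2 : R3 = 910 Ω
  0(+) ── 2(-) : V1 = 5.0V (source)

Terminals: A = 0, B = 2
Nodal analysis, taking node 2 as the 0 V reference.
Source V1 fixes V_0 = 5 V.
KCL at each unknown node (sum of currents leaving = 0; resistances in Ω):
  Node 1: (V_1 - 5)/620 + (V_1 - 0)/16 + (V_1 - 0)/910 = 0
Collecting terms: 0.06521 × V_1 = 0.008065  =>  V_1 = 0.1237 V
Power in each resistor, P = (ΔV)²/R:
  P_R1 = (5 - 0.1237)²/620 = 0.03835 W
  P_R2 = (0.1237 - 0)²/16 = 0.0009558 W
  P_R3 = (0.1237 - 0)²/910 = 0.00001681 W
P_total = P_R1 + P_R2 + P_R3 = 0.03933 W

Final answer: 0.03933 W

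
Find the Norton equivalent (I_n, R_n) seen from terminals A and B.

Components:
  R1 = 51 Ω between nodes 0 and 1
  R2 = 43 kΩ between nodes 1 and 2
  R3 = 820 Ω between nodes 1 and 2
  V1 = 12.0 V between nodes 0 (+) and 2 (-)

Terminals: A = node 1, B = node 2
Find the Thévenin equivalent first; then I_n = V_th/R_th and R_n = R_th.
Step 1 — V_th is the open-circuit voltage V_A - V_B (nothing connected across the terminals).
Nodal analysis, taking node 2 as the 0 V reference.
Source V1 fixes V_0 = 12 V.
KCL at each unknown node (sum of currents leaving = 0; resistances in Ω):
  Node 1: (V_1 - 12)/51 + (V_1 - 0)/43000 + (V_1 - 0)/820 = 0
Collecting terms: 0.02085 × V_1 = 0.2353  =>  V_1 = 11.28 V
V_th = V_1 - V_2 = 11.28 - 0 = 11.28 V
Step 2 — R_th: zero the source — replace V1 by a short circuit (node 2 merges into node 0) — and find the resistance seen between A (node 1) and B (node 0).
Reduce the network between node 1 (A) and node 0 (B) by series/parallel combination:
  Rp1 = R1 ‖ R2 ‖ R3 (parallel, all between nodes 0 and 1) = 1/(1/51 + 1/43000 + 1/820) = 47.96 Ω
R_th = 47.96 Ω
I_n = V_th/R_th = 11.28/47.96 = 0.2353 A, and R_n = R_th = 47.96 Ω

Final answer: I_n = 0.2353 A, R_n = 47.96 Ω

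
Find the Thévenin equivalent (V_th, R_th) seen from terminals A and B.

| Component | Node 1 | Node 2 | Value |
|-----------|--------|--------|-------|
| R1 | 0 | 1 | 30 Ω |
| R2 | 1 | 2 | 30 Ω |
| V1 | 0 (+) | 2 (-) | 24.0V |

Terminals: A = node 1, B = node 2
Step 1 — V_th is the open-circuit voltage V_A - V_B (nothing connected across the terminals).
Nodal analysis, taking node 2 as the 0 V reference.
Source V1 fixes V_0 = 24 V.
KCL at each unknown node (sum of currents leaving = 0; resistances in Ω):
  Node 1: (V_1 - 24)/30 + (V_1 - 0)/30 = 0
Collecting terms: 0.06667 × V_1 = 0.8  =>  V_1 = 12 V
V_th = V_1 - V_2 = 12 - 0 = 12 V
Step 2 — R_th: zero the source — replace V1 by a short circuit (node 2 merges into node 0) — and find the resistance seen between A (node 1) and B (node 0).
Reduce the network between node 1 (A) and node 0 (B) by series/parallel combination:
  Rp1 = R1 ‖ R2 (parallel, both between nodes 0 and 1) = 1/(1/30 + 1/30) = 15 Ω
R_th = 15 Ω

Final answer: V_th = 12 V, R_th = 15 Ω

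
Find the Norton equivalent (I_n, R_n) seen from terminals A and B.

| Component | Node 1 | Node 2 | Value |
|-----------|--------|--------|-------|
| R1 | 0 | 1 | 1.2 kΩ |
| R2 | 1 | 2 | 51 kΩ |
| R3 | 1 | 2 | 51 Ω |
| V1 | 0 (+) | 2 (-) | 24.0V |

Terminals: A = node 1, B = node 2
Find the Thévenin equivalent first; then I_n = V_th/R_th and R_n = R_th.
Step 1 — V_th is the open-circuit voltage V_A - V_B (nothing connected across the terminals).
Nodal analysis, taking node 2 as the 0 V reference.
Source V1 fixes V_0 = 24 V.
KCL at each unknown node (sum of currents leaving = 0; resistances in Ω):
  Node 1: (V_1 - 24)/1200 + (V_1 - 0)/51000 + (V_1 - 0)/51 = 0
Collecting terms: 0.02046 × V_1 = 0.02  =>  V_1 = 0.9775 V
V_th = V_1 - V_2 = 0.9775 - 0 = 0.9775 V
Step 2 — R_th: zero the source — replace V1 by a short circuit (node 2 merges into node 0) — and find the resistance seen between A (node 1) and B (node 0).
Reduce the network between node 1 (A) and node 0 (B) by series/parallel combination:
  Rp1 = R1 ‖ R2 ‖ R3 (parallel, all between nodes 0 and 1) = 1/(1/1200 + 1/51000 + 1/51) = 48.87 Ω
R_th = 48.87 Ω
I_n = V_th/R_th = 0.9775/48.87 = 0.02 A, and R_n = R_th = 48.87 Ω

Final answer: I_n = 0.02 A, R_n = 48.87 Ω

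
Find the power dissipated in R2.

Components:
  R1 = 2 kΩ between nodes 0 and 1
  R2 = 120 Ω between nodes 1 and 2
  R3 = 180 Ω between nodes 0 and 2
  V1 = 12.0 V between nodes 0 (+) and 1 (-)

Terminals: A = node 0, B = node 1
Nodal analysis, taking node 1 as the 0 V reference.
Source V1 fixes V_0 = 12 V.
KCL at each unknown node (sum of currents leaving = 0; resistances in Ω):
  Node 2: (V_2 - 0)/120 + (V_2 - 12)/180 = 0
Collecting terms: 0.01389 × V_2 = 0.06667  =>  V_2 = 4.8 V
I_R2 = (V_1 - V_2)/R2 = (0 - 4.8)/120 = -0.04 A
P_R2 = I_R2² × R2 = (-0.04)² × 120 = 0.192 W

Final answer: 0.192 W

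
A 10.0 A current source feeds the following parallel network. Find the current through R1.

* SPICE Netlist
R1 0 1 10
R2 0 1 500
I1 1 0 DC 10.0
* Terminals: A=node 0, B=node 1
All resistors sit directly between nodes 0 and 1, so they are in parallel and share one voltage V; the full source current 10 A splits among them.
1/R_par = 1/10 + 1/500 = 0.102 S  =>  R_par = 9.804 Ω
V = I × R_par = 10 × 9.804 = 98.04 V
I_R1 = V/R1 = 98.04/10 = 9.804 A

Final answer: 9.804 A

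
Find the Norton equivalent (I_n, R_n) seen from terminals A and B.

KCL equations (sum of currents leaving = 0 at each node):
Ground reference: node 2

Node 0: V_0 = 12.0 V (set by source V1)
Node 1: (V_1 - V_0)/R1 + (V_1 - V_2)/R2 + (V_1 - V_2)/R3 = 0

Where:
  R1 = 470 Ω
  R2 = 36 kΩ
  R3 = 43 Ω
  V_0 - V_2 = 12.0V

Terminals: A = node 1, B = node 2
Find the Thévenin equivalent first; then I_n = V_th/R_th and R_n = R_th.
Step 1 — V_th is the open-circuit voltage V_A - V_B (nothing connected across the terminals).
Nodal analysis, taking node 2 as the 0 V reference.
Source V1 fixes V_0 = 12 V.
KCL at each unknown node (sum of currents leaving = 0; resistances in Ω):
  Node 1: (V_1 - 12)/470 + (V_1 - 0)/36000 + (V_1 - 0)/43 = 0
Collecting terms: 0.02541 × V_1 = 0.02553  =>  V_1 = 1.005 V
V_th = V_1 - V_2 = 1.005 - 0 = 1.005 V
Step 2 — R_th: zero the source — replace V1 by a short circuit (node 2 merges into node 0) — and find the resistance seen between A (node 1) and B (node 0).
Reduce the network between node 1 (A) and node 0 (B) by series/parallel combination:
  Rp1 = R1 ‖ R2 ‖ R3 (parallel, all between nodes 0 and 1) = 1/(1/470 + 1/36000 + 1/43) = 39.35 Ω
R_th = 39.35 Ω
I_n = V_th/R_th = 1.005/39.35 = 0.02553 A, and R_n = R_th = 39.35 Ω

Final answer: I_n = 0.02553 A, R_n = 39.35 Ω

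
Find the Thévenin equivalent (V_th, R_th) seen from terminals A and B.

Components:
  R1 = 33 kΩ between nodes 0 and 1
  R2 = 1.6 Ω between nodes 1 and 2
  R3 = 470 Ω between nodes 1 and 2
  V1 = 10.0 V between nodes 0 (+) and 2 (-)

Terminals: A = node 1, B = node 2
Step 1 — V_th is the open-circuit voltage V_A - V_B (nothing connected across the terminals).
Nodal analysis, taking node 2 as the 0 V reference.
Source V1 fixes V_0 = 10 V.
KCL at each unknown node (sum of currents leaving = 0; resistances in Ω):
  Node 1: (V_1 - 10)/33000 + (V_1 - 0)/1.6 + (V_1 - 0)/470 = 0
Collecting terms: 0.6272 × V_1 = 0.000303  =>  V_1 = 0.0004832 V
V_th = V_1 - V_2 = 0.0004832 - 0 = 0.0004832 V
Step 2 — R_th: zero the source — replace V1 by a short circuit (node 2 merges into node 0) — and find the resistance seen between A (node 1) and B (node 0).
Reduce the network between node 1 (A) and node 0 (B) by series/parallel combination:
  Rp1 = R1 ‖ R2 ‖ R3 (parallel, all between nodes 0 and 1) = 1/(1/33000 + 1/1.6 + 1/470) = 1.594 Ω
R_th = 1.594 Ω

Final answer: V_th = 0.0004832 V, R_th = 1.594 Ω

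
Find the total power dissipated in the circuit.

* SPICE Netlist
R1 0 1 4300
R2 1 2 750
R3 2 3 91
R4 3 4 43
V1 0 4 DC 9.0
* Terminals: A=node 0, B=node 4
Nodal analysis, taking node 4 as the 0 V reference.
Source V1 fixes V_0 = 9 V.
KCL at each unknown node (sum of currents leaving = 0; resistances in Ω):
  Node 1: (V_1 - 9)/4300 + (V_1 - V_2)/750 = 0
  Node 2: (V_2 - V_1)/750 + (V_2 - V_3)/91 = 0
  Node 3: (V_3 - V_2)/91 + (V_3 - 0)/43 = 0
Collecting terms (coefficients in siemens):
  0.001566·V_1 - 0.001333·V_2 = 0.002093
  0.01232·V_2 - 0.001333·V_1 - 0.01099·V_3 = 0
  0.03424·V_3 - 0.01099·V_2 = 0
Solving these 3 simultaneous equations (Gaussian elimination) gives:
  V_1 = 1.535 V, V_2 = 0.2326 V, V_3 = 0.07465 V
Power in each resistor, P = (ΔV)²/R:
  P_R1 = (9 - 1.535)²/4300 = 0.01296 W
  P_R2 = (1.535 - 0.2326)²/750 = 0.002261 W
  P_R3 = (0.2326 - 0.07465)²/91 = 0.0002743 W
  P_R4 = (0.07465 - 0)²/43 = 0.0001296 W
P_total = P_R1 + P_R2 + P_R3 + P_R4 = 0.01562 W

Final answer: 0.01562 W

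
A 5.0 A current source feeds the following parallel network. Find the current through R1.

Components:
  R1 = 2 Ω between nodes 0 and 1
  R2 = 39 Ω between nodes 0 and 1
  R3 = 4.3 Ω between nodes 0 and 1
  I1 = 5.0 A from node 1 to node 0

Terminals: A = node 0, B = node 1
All resistors sit directly between nodes 0 and 1, so they are in parallel and share one voltage V; the full source current 5 A splits among them.
1/R_par = 1/2 + 1/39 + 1/4.3 = 0.7582 S  =>  R_par = 1.319 Ω
V = I × R_par = 5 × 1.319 = 6.595 V
I_R1 = V/R1 = 6.595/2 = 3.297 A

Final answer: 3.297 A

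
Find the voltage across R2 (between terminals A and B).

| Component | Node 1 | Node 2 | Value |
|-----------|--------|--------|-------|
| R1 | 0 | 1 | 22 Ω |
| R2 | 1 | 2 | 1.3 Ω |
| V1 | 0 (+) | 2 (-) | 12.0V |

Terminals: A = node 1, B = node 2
R1 and R2 are in series across V1 (node 0 → node 1 → node 2), and the output A–B is taken across R2, so this is a voltage divider.
Series current: I = V1/(R1 + R2) = 12/(22 + 1.3) = 12/23.3 = 0.515 A
V_R2 = I × R2 = V1 × R2/(R1 + R2) = 12 × 1.3/23.3 = 0.6695 V

Final answer: 0.6695 V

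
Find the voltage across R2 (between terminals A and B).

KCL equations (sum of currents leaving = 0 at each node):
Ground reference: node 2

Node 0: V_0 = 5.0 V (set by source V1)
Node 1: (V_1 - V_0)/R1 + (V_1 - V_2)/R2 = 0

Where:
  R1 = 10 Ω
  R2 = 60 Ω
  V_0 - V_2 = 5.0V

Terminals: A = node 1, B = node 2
R1 and R2 are in series across V1 (node 0 → node 1 → node 2), and the output A–B is taken across R2, so this is a voltage divider.
Series current: I = V1/(R1 + R2) = 5/(10 + 60) = 5/70 = 0.07143 A
V_R2 = I × R2 = V1 × R2/(R1 + R2) = 5 × 60/70 = 4.286 V

Final answer: 4.286 V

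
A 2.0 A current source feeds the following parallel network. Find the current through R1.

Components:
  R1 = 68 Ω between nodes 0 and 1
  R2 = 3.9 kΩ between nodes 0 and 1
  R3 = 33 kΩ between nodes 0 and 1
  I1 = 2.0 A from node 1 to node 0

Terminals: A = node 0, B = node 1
All resistors sit directly between nodes 0 and 1, so they are in parallel and share one voltage V; the full source current 2 A splits among them.
1/R_par = 1/68 + 1/3900 + 1/33000 = 0.01499 S  =>  R_par = 66.7 Ω
V = I × R_par = 2 × 66.7 = 133.4 V
I_R1 = V/R1 = 133.4/68 = 1.962 A

Final answer: 1.962 A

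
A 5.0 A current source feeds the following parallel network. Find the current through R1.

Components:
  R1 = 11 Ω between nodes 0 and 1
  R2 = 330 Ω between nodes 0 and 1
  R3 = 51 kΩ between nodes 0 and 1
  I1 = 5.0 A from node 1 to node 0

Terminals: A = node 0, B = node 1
All resistors sit directly between nodes 0 and 1, so they are in parallel and share one voltage V; the full source current 5 A splits among them.
1/R_par = 1/11 + 1/330 + 1/51000 = 0.09396 S  =>  R_par = 10.64 Ω
V = I × R_par = 5 × 10.64 = 53.21 V
I_R1 = V/R1 = 53.21/11 = 4.838 A

Final answer: 4.838 A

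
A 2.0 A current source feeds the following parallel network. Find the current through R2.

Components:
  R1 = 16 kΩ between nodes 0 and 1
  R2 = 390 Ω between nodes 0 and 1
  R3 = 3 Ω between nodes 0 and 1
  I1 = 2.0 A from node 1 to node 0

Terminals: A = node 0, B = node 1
All resistors sit directly between nodes 0 and 1, so they are in parallel and share one voltage V; the full source current 2 A splits among them.
1/R_par = 1/16000 + 1/390 + 1/3 = 0.336 S  =>  R_par = 2.977 Ω
V = I × R_par = 2 × 2.977 = 5.953 V
I_R2 = V/R2 = 5.953/390 = 0.01526 A

Final answer: 0.01526 A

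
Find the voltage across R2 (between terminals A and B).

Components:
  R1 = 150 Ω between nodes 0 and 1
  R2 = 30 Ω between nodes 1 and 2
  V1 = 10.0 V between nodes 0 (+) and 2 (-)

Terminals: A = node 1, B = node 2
R1 and R2 are in series across V1 (node 0 → node 1 → node 2), and the output A–B is taken across R2, so this is a voltage divider.
Series current: I = V1/(R1 + R2) = 10/(150 + 30) = 10/180 = 0.05556 A
V_R2 = I × R2 = V1 × R2/(R1 + R2) = 10 × 30/180 = 1.667 V

Final answer: 1.667 V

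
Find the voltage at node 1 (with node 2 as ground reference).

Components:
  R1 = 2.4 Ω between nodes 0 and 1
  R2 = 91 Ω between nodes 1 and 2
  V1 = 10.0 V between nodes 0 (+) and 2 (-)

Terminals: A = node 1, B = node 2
Nodal analysis, taking node 2 as the 0 V reference.
Source V1 fixes V_0 = 10 V.
KCL at each unknown node (sum of currents leaving = 0; resistances in Ω):
  Node 1: (V_1 - 10)/2.4 + (V_1 - 0)/91 = 0
Collecting terms: 0.4277 × V_1 = 4.167  =>  V_1 = 9.743 V
The requested potential is V_1 = 9.743 V.

Final answer: V_1 = 9.743 V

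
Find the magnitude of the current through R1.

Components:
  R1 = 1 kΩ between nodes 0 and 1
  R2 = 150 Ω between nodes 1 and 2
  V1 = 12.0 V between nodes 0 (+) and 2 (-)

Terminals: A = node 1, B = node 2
Nodal analysis, taking node 2 as the 0 V reference.
Source V1 fixes V_0 = 12 V.
KCL at each unknown node (sum of currents leaving = 0; resistances in Ω):
  Node 1: (V_1 - 12)/1000 + (V_1 - 0)/150 = 0
Collecting terms: 0.007667 × V_1 = 0.012  =>  V_1 = 1.565 V
I_R1 = (V_0 - V_1)/R1 = (12 - 1.565)/1000 = 0.01043 A
|I_R1| = 0.01043 A

Final answer: |I_R1| = 0.01043 A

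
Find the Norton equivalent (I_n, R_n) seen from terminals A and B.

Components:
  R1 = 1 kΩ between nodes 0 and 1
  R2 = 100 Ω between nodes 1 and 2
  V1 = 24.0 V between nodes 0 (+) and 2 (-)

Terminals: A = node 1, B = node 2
Find the Thévenin equivalent first; then I_n = V_th/R_th and R_n = R_th.
Step 1 — V_th is the open-circuit voltage V_A - V_B (nothing connected across the terminals).
Nodal analysis, taking node 2 as the 0 V reference.
Source V1 fixes V_0 = 24 V.
KCL at each unknown node (sum of currents leaving = 0; resistances in Ω):
  Node 1: (V_1 - 24)/1000 + (V_1 - 0)/100 = 0
Collecting terms: 0.011 × V_1 = 0.024  =>  V_1 = 2.182 V
V_th = V_1 - V_2 = 2.182 - 0 = 2.182 V
Step 2 — R_th: zero the source — replace V1 by a short circuit (node 2 merges into node 0) — and find the resistance seen between A (node 1) and B (node 0).
Reduce the network between node 1 (A) and node 0 (B) by series/parallel combination:
  Rp1 = R1 ‖ R2 (parallel, both between nodes 0 and 1) = 1/(1/1000 + 1/100) = 90.91 Ω
R_th = 90.91 Ω
I_n = V_th/R_th = 2.182/90.91 = 0.024 A, and R_n = R_th = 90.91 Ω

Final answer: I_n = 0.024 A, R_n = 90.91 Ω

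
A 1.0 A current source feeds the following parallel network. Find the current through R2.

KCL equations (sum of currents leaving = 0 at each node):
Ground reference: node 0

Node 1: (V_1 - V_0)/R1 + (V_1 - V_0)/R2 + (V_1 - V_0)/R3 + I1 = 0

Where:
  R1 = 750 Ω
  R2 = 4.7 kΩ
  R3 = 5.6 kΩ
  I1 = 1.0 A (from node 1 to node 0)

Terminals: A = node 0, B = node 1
All resistors sit directly between nodes 0 and 1, so they are in parallel and share one voltage V; the full source current 1 A splits among them.
1/R_par = 1/750 + 1/4700 + 1/5600 = 0.001725 S  =>  R_par = 579.8 Ω
V = I × R_par = 1 × 579.8 = 579.8 V
I_R2 = V/R2 = 579.8/4700 = 0.1234 A

Final answer: 0.1234 A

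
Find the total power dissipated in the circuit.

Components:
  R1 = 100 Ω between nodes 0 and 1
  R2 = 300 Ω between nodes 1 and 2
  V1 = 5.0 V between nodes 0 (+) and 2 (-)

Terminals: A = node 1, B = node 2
Nodal analysis, taking node 2 as the 0 V reference.
Source V1 fixes V_0 = 5 V.
KCL at each unknown node (sum of currents leaving = 0; resistances in Ω):
  Node 1: (V_1 - 5)/100 + (V_1 - 0)/300 = 0
Collecting terms: 0.01333 × V_1 = 0.05  =>  V_1 = 3.75 V
Power in each resistor, P = (ΔV)²/R:
  P_R1 = (5 - 3.75)²/100 = 0.01562 W
  P_R2 = (3.75 - 0)²/300 = 0.04688 W
P_total = P_R1 + P_R2 = 0.0625 W

Final answer: 0.0625 W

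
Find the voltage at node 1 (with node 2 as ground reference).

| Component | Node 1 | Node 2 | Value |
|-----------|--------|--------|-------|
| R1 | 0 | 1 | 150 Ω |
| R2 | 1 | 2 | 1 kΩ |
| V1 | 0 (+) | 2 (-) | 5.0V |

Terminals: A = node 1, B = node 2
Nodal analysis, taking node 2 as the 0 V reference.
Source V1 fixes V_0 = 5 V.
KCL at each unknown node (sum of currents leaving = 0; resistances in Ω):
  Node 1: (V_1 - 5)/150 + (V_1 - 0)/1000 = 0
Collecting terms: 0.007667 × V_1 = 0.03333  =>  V_1 = 4.348 V
The requested potential is V_1 = 4.348 V.

Final answer: V_1 = 4.348 V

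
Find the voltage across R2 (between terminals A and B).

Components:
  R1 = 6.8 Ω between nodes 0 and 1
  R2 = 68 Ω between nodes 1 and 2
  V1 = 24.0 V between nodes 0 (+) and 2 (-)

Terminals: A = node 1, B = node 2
R1 and R2 are in series across V1 (node 0 → node 1 → node 2), and the output A–B is taken across R2, so this is a voltage divider.
Series current: I = V1/(R1 + R2) = 24/(6.8 + 68) = 24/74.8 = 0.3209 A
V_R2 = I × R2 = V1 × R2/(R1 + R2) = 24 × 68/74.8 = 21.82 V

Final answer: 21.82 V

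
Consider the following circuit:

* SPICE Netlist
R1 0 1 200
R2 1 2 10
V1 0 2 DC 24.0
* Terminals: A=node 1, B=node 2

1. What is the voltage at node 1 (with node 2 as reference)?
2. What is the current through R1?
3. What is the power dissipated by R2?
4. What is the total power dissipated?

Nodal analysis, taking node 2 as the 0 V reference.
Source V1 fixes V_0 = 24 V.
KCL at each unknown node (sum of currents leaving = 0; resistances in Ω):
  Node 1: (V_1 - 24)/200 + (V_1 - 0)/10 = 0
Collecting terms: 0.105 × V_1 = 0.12  =>  V_1 = 1.143 V
Part 1:
  Read off the nodal solution: V_1 = 1.143 V
Part 2:
  I_R1 = (V_0 - V_1)/R1 = (24 - 1.143)/200 = 0.1143 A
  Magnitude: I_R1 = 0.1143 A
Part 3:
  I_R2 = (V_1 - V_2)/R2 = (1.143 - 0)/10 = 0.1143 A
  P_R2 = I_R2² × R2 = (0.1143)² × 10 = 0.1306 W
Part 4:
  Power in each resistor, P = (ΔV)²/R:
    P_R1 = (24 - 1.143)²/200 = 2.612 W
    P_R2 = (1.143 - 0)²/10 = 0.1306 W
  P_total = P_R1 + P_R2 = 2.743 W

Final answers:
1. V_1 = 1.143 V
2. I_R1 = 0.1143 A
3. P_R2 = 0.1306 W
4. P_total = 2.743 W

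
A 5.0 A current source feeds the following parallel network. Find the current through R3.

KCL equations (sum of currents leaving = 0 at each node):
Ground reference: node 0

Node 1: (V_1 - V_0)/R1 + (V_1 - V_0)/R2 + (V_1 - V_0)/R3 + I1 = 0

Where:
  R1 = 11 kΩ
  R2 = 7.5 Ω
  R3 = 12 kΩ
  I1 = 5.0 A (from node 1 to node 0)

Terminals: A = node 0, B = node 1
All resistors sit directly between nodes 0 and 1, so they are in parallel and share one voltage V; the full source current 5 A splits among them.
1/R_par = 1/11000 + 1/7.5 + 1/12000 = 0.1335 S  =>  R_par = 7.49 Ω
V = I × R_par = 5 × 7.49 = 37.45 V
I_R3 = V/R3 = 37.45/12000 = 0.003121 A

Final answer: 0.003121 A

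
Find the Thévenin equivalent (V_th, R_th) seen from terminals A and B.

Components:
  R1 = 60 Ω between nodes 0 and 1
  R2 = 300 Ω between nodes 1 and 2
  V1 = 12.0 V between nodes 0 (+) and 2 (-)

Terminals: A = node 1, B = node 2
Step 1 — V_th is the open-circuit voltage V_A - V_B (nothing connected across the terminals).
Nodal analysis, taking node 2 as the 0 V reference.
Source V1 fixes V_0 = 12 V.
KCL at each unknown node (sum of currents leaving = 0; resistances in Ω):
  Node 1: (V_1 - 12)/60 + (V_1 - 0)/300 = 0
Collecting terms: 0.02 × V_1 = 0.2  =>  V_1 = 10 V
V_th = V_1 - V_2 = 10 - 0 = 10 V
Step 2 — R_th: zero the source — replace V1 by a short circuit (node 2 merges into node 0) — and find the resistance seen between A (node 1) and B (node 0).
Reduce the network between node 1 (A) and node 0 (B) by series/parallel combination:
  Rp1 = R1 ‖ R2 (parallel, both between nodes 0 and 1) = 1/(1/60 + 1/300) = 50 Ω
R_th = 50 Ω

Final answer: V_th = 10 V, R_th = 50 Ω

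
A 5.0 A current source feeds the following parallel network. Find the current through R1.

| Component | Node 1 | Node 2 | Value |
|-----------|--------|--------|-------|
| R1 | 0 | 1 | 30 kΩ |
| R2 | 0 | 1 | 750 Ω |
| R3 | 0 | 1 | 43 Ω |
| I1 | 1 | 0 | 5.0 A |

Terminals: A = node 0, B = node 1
All resistors sit directly between nodes 0 and 1, so they are in parallel and share one voltage V; the full source current 5 A splits among them.
1/R_par = 1/30000 + 1/750 + 1/43 = 0.02462 S  =>  R_par = 40.61 Ω
V = I × R_par = 5 × 40.61 = 203.1 V
I_R1 = V/R1 = 203.1/30000 = 0.006769 A

Final answer: 0.006769 A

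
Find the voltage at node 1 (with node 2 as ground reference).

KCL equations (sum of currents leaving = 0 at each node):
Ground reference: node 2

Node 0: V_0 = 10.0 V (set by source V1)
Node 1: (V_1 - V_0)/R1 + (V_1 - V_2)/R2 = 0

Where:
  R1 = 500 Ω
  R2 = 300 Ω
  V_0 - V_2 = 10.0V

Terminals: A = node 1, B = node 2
Nodal analysis, taking node 2 as the 0 V reference.
Source V1 fixes V_0 = 10 V.
KCL at each unknown node (sum of currents leaving = 0; resistances in Ω):
  Node 1: (V_1 - 10)/500 + (V_1 - 0)/300 = 0
Collecting terms: 0.005333 × V_1 = 0.02  =>  V_1 = 3.75 V
The requested potential is V_1 = 3.75 V.

Final answer: V_1 = 3.75 V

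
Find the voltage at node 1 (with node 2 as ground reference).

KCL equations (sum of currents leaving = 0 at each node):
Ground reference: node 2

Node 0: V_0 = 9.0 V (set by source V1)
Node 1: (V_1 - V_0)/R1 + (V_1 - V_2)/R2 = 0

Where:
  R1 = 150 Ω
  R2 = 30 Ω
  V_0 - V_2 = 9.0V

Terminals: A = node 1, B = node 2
Nodal analysis, taking node 2 as the 0 V reference.
Source V1 fixes V_0 = 9 V.
KCL at each unknown node (sum of currents leaving = 0; resistances in Ω):
  Node 1: (V_1 - 9)/150 + (V_1 - 0)/30 = 0
Collecting terms: 0.04 × V_1 = 0.06  =>  V_1 = 1.5 V
The requested potential is V_1 = 1.5 V.

Final answer: V_1 = 1.5 V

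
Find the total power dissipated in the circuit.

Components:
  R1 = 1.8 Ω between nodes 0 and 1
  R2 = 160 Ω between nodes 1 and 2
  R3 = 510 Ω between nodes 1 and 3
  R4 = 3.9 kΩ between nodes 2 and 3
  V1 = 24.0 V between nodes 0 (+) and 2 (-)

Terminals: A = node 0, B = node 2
Nodal analysis, taking node 2 as the 0 V reference.
Source V1 fixes V_0 = 24 V.
KCL at each unknown node (sum of currents leaving = 0; resistances in Ω):
  Node 1: (V_1 - 24)/1.8 + (V_1 - 0)/160 + (V_1 - V_3)/510 = 0
  Node 3: (V_3 - V_1)/510 + (V_3 - 0)/3900 = 0
Collecting terms (coefficients in siemens):
  0.5638·V_1 - 0.001961·V_3 = 13.33
  0.002217·V_3 - 0.001961·V_1 = 0
Determinant D = (0.5638)(0.002217) - (-0.001961)(-0.001961) = 0.001246
V_1 = [(13.33)(0.002217) - (-0.001961)(0)]/D = 23.72 V
V_3 = [(0.5638)(0) - (13.33)(-0.001961)]/D = 20.98 V
Power in each resistor, P = (ΔV)²/R:
  P_R1 = (24 - 23.72)²/1.8 = 0.0425 W
  P_R2 = (23.72 - 0)²/160 = 3.518 W
  P_R3 = (23.72 - 20.98)²/510 = 0.01476 W
  P_R4 = (0 - 20.98)²/3900 = 0.1129 W
P_total = P_R1 + P_R2 + P_R3 + P_R4 = 3.688 W

Final answer: 3.688 W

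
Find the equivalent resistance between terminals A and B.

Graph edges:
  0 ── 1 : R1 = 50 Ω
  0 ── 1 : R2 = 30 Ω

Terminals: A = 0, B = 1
Reduce the network between node 0 (A) and node 1 (B) by series/parallel combination:
  Rp1 = R1 ‖ R2 (parallel, both between nodes 0 and 1) = 1/(1/50 + 1/30) = 18.75 Ω
R_eq = 18.75 Ω

Final answer: 18.75 Ω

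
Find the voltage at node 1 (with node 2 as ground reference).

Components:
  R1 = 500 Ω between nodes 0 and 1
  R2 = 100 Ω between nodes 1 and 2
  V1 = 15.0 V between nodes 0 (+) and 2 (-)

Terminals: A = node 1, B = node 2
Nodal analysis, taking node 2 as the 0 V reference.
Source V1 fixes V_0 = 15 V.
KCL at each unknown node (sum of currents leaving = 0; resistances in Ω):
  Node 1: (V_1 - 15)/500 + (V_1 - 0)/100 = 0
Collecting terms: 0.012 × V_1 = 0.03  =>  V_1 = 2.5 V
The requested potential is V_1 = 2.5 V.

Final answer: V_1 = 2.5 V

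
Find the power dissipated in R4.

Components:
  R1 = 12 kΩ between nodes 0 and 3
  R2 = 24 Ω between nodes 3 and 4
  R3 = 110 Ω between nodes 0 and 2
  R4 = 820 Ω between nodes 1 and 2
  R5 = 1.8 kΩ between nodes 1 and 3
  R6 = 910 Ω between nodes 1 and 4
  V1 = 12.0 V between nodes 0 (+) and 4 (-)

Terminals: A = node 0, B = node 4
Nodal analysis, taking node 4 as the 0 V reference.
Source V1 fixes V_0 = 12 V.
KCL at each unknown node (sum of currents leaving = 0; resistances in Ω):
  Node 1: (V_1 - V_2)/820 + (V_1 - V_3)/1800 + (V_1 - 0)/910 = 0
  Node 2: (V_2 - 12)/110 + (V_2 - V_1)/820 = 0
  Node 3: (V_3 - 12)/12000 + (V_3 - 0)/24 + (V_3 - V_1)/1800 = 0
Collecting terms (coefficients in siemens):
  0.002874·V_1 - 0.00122·V_2 - 0.0005556·V_3 = 0
  0.01031·V_2 - 0.00122·V_1 = 0.1091
  0.04231·V_3 - 0.0005556·V_1 = 0.001
Solving these 3 simultaneous equations (Gaussian elimination) gives:
  V_1 = 4.744 V, V_2 = 11.14 V, V_3 = 0.08594 V
I_R4 = (V_1 - V_2)/R4 = (4.744 - 11.14)/820 = -0.007802 A
P_R4 = I_R4² × R4 = (-0.007802)² × 820 = 0.04991 W

Final answer: 0.04991 W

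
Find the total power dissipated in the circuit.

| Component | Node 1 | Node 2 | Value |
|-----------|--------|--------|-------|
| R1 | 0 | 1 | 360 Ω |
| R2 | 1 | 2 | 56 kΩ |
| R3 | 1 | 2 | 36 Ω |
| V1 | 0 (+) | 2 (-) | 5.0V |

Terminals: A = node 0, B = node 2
Nodal analysis, taking node 2 as the 0 V reference.
Source V1 fixes V_0 = 5 V.
KCL at each unknown node (sum of currents leaving = 0; resistances in Ω):
  Node 1: (V_1 - 5)/360 + (V_1 - 0)/56000 + (V_1 - 0)/36 = 0
Collecting terms: 0.03057 × V_1 = 0.01389  =>  V_1 = 0.4543 V
Power in each resistor, P = (ΔV)²/R:
  P_R1 = (5 - 0.4543)²/360 = 0.0574 W
  P_R2 = (0.4543 - 0)²/56000 = 0.000003685 W
  P_R3 = (0.4543 - 0)²/36 = 0.005733 W
P_total = P_R1 + P_R2 + P_R3 = 0.06314 W

Final answer: 0.06314 W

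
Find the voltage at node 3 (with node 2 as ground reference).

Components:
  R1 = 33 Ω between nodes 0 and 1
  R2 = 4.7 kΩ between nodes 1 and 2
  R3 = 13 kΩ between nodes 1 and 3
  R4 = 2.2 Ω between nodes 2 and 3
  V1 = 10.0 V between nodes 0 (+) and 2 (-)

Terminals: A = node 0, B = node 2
Nodal analysis, taking node 2 as the 0 V reference.
Source V1 fixes V_0 = 10 V.
KCL at each unknown node (sum of currents leaving = 0; resistances in Ω):
  Node 1: (V_1 - 10)/33 + (V_1 - 0)/4700 + (V_1 - V_3)/13000 = 0
  Node 3: (V_3 - V_1)/13000 + (V_3 - 0)/2.2 = 0
Collecting terms (coefficients in siemens):
  0.03059·V_1 - 0.00007692·V_3 = 0.303
  0.4546·V_3 - 0.00007692·V_1 = 0
Determinant D = (0.03059)(0.4546) - (-0.00007692)(-0.00007692) = 0.01391
V_1 = [(0.303)(0.4546) - (-0.00007692)(0)]/D = 9.905 V
V_3 = [(0.03059)(0) - (0.303)(-0.00007692)]/D = 0.001676 V
The requested potential is V_3 = 0.001676 V.

Final answer: V_3 = 0.001676 V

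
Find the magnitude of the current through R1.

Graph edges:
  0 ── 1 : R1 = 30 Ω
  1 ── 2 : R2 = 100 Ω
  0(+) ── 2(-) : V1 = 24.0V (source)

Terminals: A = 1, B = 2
Nodal analysis, taking node 2 as the 0 V reference.
Source V1 fixes V_0 = 24 V.
KCL at each unknown node (sum of currents leaving = 0; resistances in Ω):
  Node 1: (V_1 - 24)/30 + (V_1 - 0)/100 = 0
Collecting terms: 0.04333 × V_1 = 0.8  =>  V_1 = 18.46 V
I_R1 = (V_0 - V_1)/R1 = (24 - 18.46)/30 = 0.1846 A
|I_R1| = 0.1846 A

Final answer: |I_R1| = 0.1846 A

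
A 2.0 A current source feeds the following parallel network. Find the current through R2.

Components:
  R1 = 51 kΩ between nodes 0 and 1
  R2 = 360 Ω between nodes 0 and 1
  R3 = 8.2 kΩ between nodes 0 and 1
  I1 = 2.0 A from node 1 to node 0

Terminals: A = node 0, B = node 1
All resistors sit directly between nodes 0 and 1, so they are in parallel and share one voltage V; the full source current 2 A splits among them.
1/R_par = 1/51000 + 1/360 + 1/8200 = 0.002919 S  =>  R_par = 342.5 Ω
V = I × R_par = 2 × 342.5 = 685.1 V
I_R2 = V/R2 = 685.1/360 = 1.903 A

Final answer: 1.903 A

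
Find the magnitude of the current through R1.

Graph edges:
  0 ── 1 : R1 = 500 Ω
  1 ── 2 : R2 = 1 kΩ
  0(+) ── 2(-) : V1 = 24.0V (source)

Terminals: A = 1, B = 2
Nodal analysis, taking node 2 as the 0 V reference.
Source V1 fixes V_0 = 24 V.
KCL at each unknown node (sum of currents leaving = 0; resistances in Ω):
  Node 1: (V_1 - 24)/500 + (V_1 - 0)/1000 = 0
Collecting terms: 0.003 × V_1 = 0.048  =>  V_1 = 16 V
I_R1 = (V_0 - V_1)/R1 = (24 - 16)/500 = 0.016 A
|I_R1| = 0.016 A

Final answer: |I_R1| = 0.016 A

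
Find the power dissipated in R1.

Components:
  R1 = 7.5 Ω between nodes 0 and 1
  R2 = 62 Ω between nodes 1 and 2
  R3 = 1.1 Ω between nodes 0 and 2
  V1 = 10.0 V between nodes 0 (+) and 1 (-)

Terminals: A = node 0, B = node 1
Nodal analysis, taking node 1 as the 0 V reference.
Source V1 fixes V_0 = 10 V.
KCL at each unknown node (sum of currents leaving = 0; resistances in Ω):
  Node 2: (V_2 - 0)/62 + (V_2 - 10)/1.1 = 0
Collecting terms: 0.9252 × V_2 = 9.091  =>  V_2 = 9.826 V
I_R1 = (V_0 - V_1)/R1 = (10 - 0)/7.5 = 1.333 A
P_R1 = I_R1² × R1 = (1.333)² × 7.5 = 13.33 W

Final answer: 13.33 W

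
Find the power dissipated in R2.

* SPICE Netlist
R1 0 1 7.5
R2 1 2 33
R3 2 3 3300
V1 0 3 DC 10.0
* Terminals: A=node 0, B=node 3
Nodal analysis, taking node 3 as the 0 V reference.
Source V1 fixes V_0 = 10 V.
KCL at each unknown node (sum of currents leaving = 0; resistances in Ω):
  Node 1: (V_1 - 10)/7.5 + (V_1 - V_2)/33 = 0
  Node 2: (V_2 - V_1)/33 + (V_2 - 0)/3300 = 0
Collecting terms (coefficients in siemens):
  0.1636·V_1 - 0.0303·V_2 = 1.333
  0.03061·V_2 - 0.0303·V_1 = 0
Determinant D = (0.1636)(0.03061) - (-0.0303)(-0.0303) = 0.00409
V_1 = [(1.333)(0.03061) - (-0.0303)(0)]/D = 9.978 V
V_2 = [(0.1636)(0) - (1.333)(-0.0303)]/D = 9.879 V
I_R2 = (V_1 - V_2)/R2 = (9.978 - 9.879)/33 = 0.002994 A
P_R2 = I_R2² × R2 = (0.002994)² × 33 = 0.0002957 W

Final answer: 0.0002957 W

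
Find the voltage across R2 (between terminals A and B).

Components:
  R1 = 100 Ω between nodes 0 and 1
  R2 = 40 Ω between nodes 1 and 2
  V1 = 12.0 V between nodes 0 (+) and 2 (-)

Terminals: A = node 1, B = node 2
R1 and R2 are in series across V1 (node 0 → node 1 → node 2), and the output A–B is taken across R2, so this is a voltage divider.
Series current: I = V1/(R1 + R2) = 12/(100 + 40) = 12/140 = 0.08571 A
V_R2 = I × R2 = V1 × R2/(R1 + R2) = 12 × 40/140 = 3.429 V

Final answer: 3.429 V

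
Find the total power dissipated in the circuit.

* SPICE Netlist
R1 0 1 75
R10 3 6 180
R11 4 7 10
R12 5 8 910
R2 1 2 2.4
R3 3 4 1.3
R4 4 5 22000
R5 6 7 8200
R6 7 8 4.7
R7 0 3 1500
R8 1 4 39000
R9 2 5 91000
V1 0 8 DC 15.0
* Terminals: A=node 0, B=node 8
Nodal analysis, taking node 8 as the 0 V reference.
Source V1 fixes V_0 = 15 V.
KCL at each unknown node (sum of currents leaving = 0; resistances in Ω):
  Node 1: (V_1 - 15)/75 + (V_1 - V_2)/2.4 + (V_1 - V_4)/39000 = 0
  Node 2: (V_2 - V_1)/2.4 + (V_2 - V_5)/91000 = 0
  Node 3: (V_3 - V_4)/1.3 + (V_3 - 15)/1500 + (V_3 - V_6)/180 = 0
  Node 4: (V_4 - V_3)/1.3 + (V_4 - V_5)/22000 + (V_4 - V_1)/39000 + (V_4 - V_7)/10 = 0
  Node 5: (V_5 - V_4)/22000 + (V_5 - V_2)/91000 + (V_5 - 0)/910 = 0
  Node 6: (V_6 - V_7)/8200 + (V_6 - V_3)/180 = 0
  Node 7: (V_7 - V_6)/8200 + (V_7 - 0)/4.7 + (V_7 - V_4)/10 = 0
Collecting terms (coefficients in siemens):
  0.43·V_1 - 0.4167·V_2 - 0.00002564·V_4 = 0.2
  0.4167·V_2 - 0.4167·V_1 - 0.00001099·V_5 = 0
  0.7755·V_3 - 0.7692·V_4 - 0.005556·V_6 = 0.01
  0.8693·V_4 - 0.00002564·V_1 - 0.7692·V_3 - 0.00004545·V_5 - 0.1·V_7 = 0
  0.001155·V_5 - 0.00001099·V_2 - 0.00004545·V_4 = 0
  0.005678·V_6 - 0.005556·V_3 - 0.000122·V_7 = 0
  0.3129·V_7 - 0.1·V_4 - 0.000122·V_6 = 0
Solving these 7 simultaneous equations (Gaussian elimination) gives:
  V_1 = 14.96 V, V_2 = 14.96 V, V_3 = 0.1637 V, V_4 = 0.1508 V
  V_5 = 0.1482 V, V_6 = 0.1612 V, V_7 = 0.04827 V
Power in each resistor, P = (ΔV)²/R:
  P_R1 = (15 - 14.96)²/75 = 0.00002207 W
  P_R2 = (14.96 - 14.96)²/2.4 = 0.00000006357 W
  P_R3 = (0.1637 - 0.1508)²/1.3 = 0.0001268 W
  P_R4 = (0.1508 - 0.1482)²/22000 = 0.0000000003126 W
  P_R5 = (0.1612 - 0.04827)²/8200 = 0.000001555 W
  P_R6 = (0.04827 - 0)²/4.7 = 0.0004958 W
  P_R7 = (15 - 0.1637)²/1500 = 0.1467 W
  P_R8 = (14.96 - 0.1508)²/39000 = 0.005623 W
  P_R9 = (14.96 - 0.1482)²/91000 = 0.002411 W
  P_R10 = (0.1637 - 0.1612)²/180 = 0.00000003414 W
  P_R11 = (0.1508 - 0.04827)²/10 = 0.001052 W
  P_R12 = (0.1482 - 0)²/910 = 0.00002414 W
P_total = P_R1 + P_R2 + P_R3 + P_R4 + P_R5 + P_R6 + P_R7 + P_R8 + P_R9 + P_R10 + P_R11 + P_R12 = 0.1565 W

Final answer: 0.1565 W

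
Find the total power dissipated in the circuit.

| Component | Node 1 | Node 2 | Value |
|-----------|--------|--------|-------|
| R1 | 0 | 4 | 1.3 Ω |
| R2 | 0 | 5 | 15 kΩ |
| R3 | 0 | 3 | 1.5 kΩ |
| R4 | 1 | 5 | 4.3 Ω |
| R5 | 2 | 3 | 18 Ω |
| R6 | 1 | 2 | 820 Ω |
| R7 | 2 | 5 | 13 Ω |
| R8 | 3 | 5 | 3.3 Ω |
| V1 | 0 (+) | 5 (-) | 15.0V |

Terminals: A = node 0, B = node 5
Nodal analysis, taking node 5 as the 0 V reference.
Source V1 fixes V_0 = 15 V.
KCL at each unknown node (sum of currents leaving = 0; resistances in Ω):
  Node 1: (V_1 - 0)/4.3 + (V_1 - V_2)/820 = 0
  Node 2: (V_2 - V_3)/18 + (V_2 - V_1)/820 + (V_2 - 0)/13 = 0
  Node 3: (V_3 - 15)/1500 + (V_3 - V_2)/18 + (V_3 - 0)/3.3 = 0
  Node 4: (V_4 - 15)/1.3 = 0
Collecting terms (coefficients in siemens):
  0.2338·V_1 - 0.00122·V_2 = 0
  0.1337·V_2 - 0.00122·V_1 - 0.05556·V_3 = 0
  0.3593·V_3 - 0.05556·V_2 = 0.01
  0.7692·V_4 = 11.54
Solving these 4 simultaneous equations (Gaussian elimination) gives:
  V_1 = 0.00006448 V, V_2 = 0.01236 V, V_3 = 0.02975 V, V_4 = 15 V
Power in each resistor, P = (ΔV)²/R:
  P_R1 = (15 - 15)²/1.3 = 0 W
  P_R2 = (15 - 0)²/15000 = 0.015 W
  P_R3 = (15 - 0.02975)²/1500 = 0.1494 W
  P_R4 = (0.00006448 - 0)²/4.3 = 0.000000000967 W
  P_R5 = (0.01236 - 0.02975)²/18 = 0.00001679 W
  P_R6 = (0.00006448 - 0.01236)²/820 = 0.0000001844 W
  P_R7 = (0.01236 - 0)²/13 = 0.00001175 W
  P_R8 = (0.02975 - 0)²/3.3 = 0.0002681 W
P_total = P_R1 + P_R2 + P_R3 + P_R4 + P_R5 + P_R6 + P_R7 + P_R8 = 0.1647 W

Final answer: 0.1647 W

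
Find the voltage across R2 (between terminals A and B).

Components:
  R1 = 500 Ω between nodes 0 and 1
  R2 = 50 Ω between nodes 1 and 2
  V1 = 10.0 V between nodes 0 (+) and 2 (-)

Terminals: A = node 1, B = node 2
R1 and R2 are in series across V1 (node 0 → node 1 → node 2), and the output A–B is taken across R2, so this is a voltage divider.
Series current: I = V1/(R1 + R2) = 10/(500 + 50) = 10/550 = 0.01818 A
V_R2 = I × R2 = V1 × R2/(R1 + R2) = 10 × 50/550 = 0.9091 V

Final answer: 0.9091 V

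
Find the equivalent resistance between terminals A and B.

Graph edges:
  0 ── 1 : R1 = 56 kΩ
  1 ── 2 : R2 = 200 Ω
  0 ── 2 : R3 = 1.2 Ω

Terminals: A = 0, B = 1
Reduce the network between node 0 (A) and node 1 (B) by series/parallel combination:
  Rs1 = R3 + R2 (series, joined only at node 2) = 1.2 + 200 = 201.2 Ω
  Rp1 = R1 ‖ Rs1 (parallel, both between nodes 0 and 1) = 1/(1/56000 + 1/201.2) = 200.5 Ω
R_eq = 200.5 Ω

Final answer: 200.5 Ω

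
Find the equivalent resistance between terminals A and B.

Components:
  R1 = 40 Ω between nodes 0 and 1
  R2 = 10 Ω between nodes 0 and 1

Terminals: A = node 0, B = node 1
Reduce the network between node 0 (A) and node 1 (B) by series/parallel combination:
  Rp1 = R1 ‖ R2 (parallel, both between nodes 0 and 1) = 1/(1/40 + 1/10) = 8 Ω
R_eq = 8 Ω

Final answer: 8 Ω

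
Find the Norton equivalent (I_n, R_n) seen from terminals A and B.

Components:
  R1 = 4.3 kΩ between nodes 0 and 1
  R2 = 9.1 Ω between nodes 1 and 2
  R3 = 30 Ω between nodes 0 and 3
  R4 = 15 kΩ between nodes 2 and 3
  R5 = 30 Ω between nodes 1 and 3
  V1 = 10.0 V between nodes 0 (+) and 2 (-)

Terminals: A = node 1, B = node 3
Find the Thévenin equivalent first; then I_n = V_th/R_th and R_n = R_th.
Step 1 — V_th is the open-circuit voltage V_A - V_B (nothing connected across the terminals).
Nodal analysis, taking node 2 as the 0 V reference.
Source V1 fixes V_0 = 10 V.
KCL at each unknown node (sum of currents leaving = 0; resistances in Ω):
  Node 1: (V_1 - 10)/4300 + (V_1 - 0)/9.1 + (V_1 - V_3)/30 = 0
  Node 3: (V_3 - 10)/30 + (V_3 - 0)/15000 + (V_3 - V_1)/30 = 0
Collecting terms (coefficients in siemens):
  0.1435·V_1 - 0.03333·V_3 = 0.002326
  0.06673·V_3 - 0.03333·V_1 = 0.3333
Determinant D = (0.1435)(0.06673) - (-0.03333)(-0.03333) = 0.008462
V_1 = [(0.002326)(0.06673) - (-0.03333)(0.3333)]/D = 1.331 V
V_3 = [(0.1435)(0.3333) - (0.002326)(-0.03333)]/D = 5.66 V
V_th = V_1 - V_3 = 1.331 - 5.66 = -4.329 V
Step 2 — R_th: zero the source — replace V1 by a short circuit (node 2 merges into node 0) — and find the resistance seen between A (node 1) and B (node 3).
Reduce the network between node 1 (A) and node 3 (B) by series/parallel combination:
  Rp1 = R1 ‖ R2 (parallel, both between nodes 0 and 1) = 1/(1/4300 + 1/9.1) = 9.081 Ω
  Rp2 = R3 ‖ R4 (parallel, both between nodes 0 and 3) = 1/(1/30 + 1/15000) = 29.94 Ω
  Rs1 = Rp1 + Rp2 (series, joined only at node 0) = 9.081 + 29.94 = 39.02 Ω
  Rp3 = R5 ‖ Rs1 (parallel, both between nodes 1 and 3) = 1/(1/30 + 1/39.02) = 16.96 Ω
R_th = 16.96 Ω
I_n = V_th/R_th = -4.329/16.96 = -0.2552 A, and R_n = R_th = 16.96 Ω

Final answer: I_n = -0.2552 A, R_n = 16.96 Ω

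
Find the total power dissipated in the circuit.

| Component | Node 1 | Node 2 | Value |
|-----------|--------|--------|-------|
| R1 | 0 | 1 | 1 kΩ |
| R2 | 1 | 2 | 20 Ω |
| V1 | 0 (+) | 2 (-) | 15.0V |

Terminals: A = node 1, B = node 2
Nodal analysis, taking node 2 as the 0 V reference.
Source V1 fixes V_0 = 15 V.
KCL at each unknown node (sum of currents leaving = 0; resistances in Ω):
  Node 1: (V_1 - 15)/1000 + (V_1 - 0)/20 = 0
Collecting terms: 0.051 × V_1 = 0.015  =>  V_1 = 0.2941 V
Power in each resistor, P = (ΔV)²/R:
  P_R1 = (15 - 0.2941)²/1000 = 0.2163 W
  P_R2 = (0.2941 - 0)²/20 = 0.004325 W
P_total = P_R1 + P_R2 = 0.2206 W

Final answer: 0.2206 W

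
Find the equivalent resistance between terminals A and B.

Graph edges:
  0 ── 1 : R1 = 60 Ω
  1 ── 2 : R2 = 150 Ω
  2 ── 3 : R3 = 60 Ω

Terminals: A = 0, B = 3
Reduce the network between node 0 (A) and node 3 (B) by series/parallel combination:
  Rs1 = R1 + R2 (series, joined only at node 1) = 60 + 150 = 210 Ω
  Rs2 = R3 + Rs1 (series, joined only at node 2) = 60 + 210 = 270 Ω
R_eq = 270 Ω

Final answer: 270 Ω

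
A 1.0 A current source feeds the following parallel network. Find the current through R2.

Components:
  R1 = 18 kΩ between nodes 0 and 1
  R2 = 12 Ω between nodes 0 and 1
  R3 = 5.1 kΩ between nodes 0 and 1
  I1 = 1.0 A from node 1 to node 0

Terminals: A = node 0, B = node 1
All resistors sit directly between nodes 0 and 1, so they are in parallel and share one voltage V; the full source current 1 A splits among them.
1/R_par = 1/18000 + 1/12 + 1/5100 = 0.08358 S  =>  R_par = 11.96 Ω
V = I × R_par = 1 × 11.96 = 11.96 V
I_R2 = V/R2 = 11.96/12 = 0.997 A

Final answer: 0.997 A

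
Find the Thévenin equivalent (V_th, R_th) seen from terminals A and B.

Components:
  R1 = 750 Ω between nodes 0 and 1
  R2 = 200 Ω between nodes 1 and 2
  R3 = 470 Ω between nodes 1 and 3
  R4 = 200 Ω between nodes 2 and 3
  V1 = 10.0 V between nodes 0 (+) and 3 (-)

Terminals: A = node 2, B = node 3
Step 1 — V_th is the open-circuit voltage V_A - V_B (nothing connected across the terminals).
Nodal analysis, taking node 3 as the 0 V reference.
Source V1 fixes V_0 = 10 V.
KCL at each unknown node (sum of currents leaving = 0; resistances in Ω):
  Node 1: (V_1 - 10)/750 + (V_1 - V_2)/200 + (V_1 - 0)/470 = 0
  Node 2: (V_2 - V_1)/200 + (V_2 - 0)/200 = 0
Collecting terms (coefficients in siemens):
  0.008461·V_1 - 0.005·V_2 = 0.01333
  0.01·V_2 - 0.005·V_1 = 0
Determinant D = (0.008461)(0.01) - (-0.005)(-0.005) = 0.00005961
V_1 = [(0.01333)(0.01) - (-0.005)(0)]/D = 2.237 V
V_2 = [(0.008461)(0) - (0.01333)(-0.005)]/D = 1.118 V
V_th = V_2 - V_3 = 1.118 - 0 = 1.118 V
Step 2 — R_th: zero the source — replace V1 by a short circuit (node 3 merges into node 0) — and find the resistance seen between A (node 2) and B (node 0).
Reduce the network between node 2 (A) and node 0 (B) by series/parallel combination:
  Rp1 = R1 ‖ R3 (parallel, both between nodes 0 and 1) = 1/(1/750 + 1/470) = 288.9 Ω
  Rs1 = R2 + Rp1 (series, joined only at node 1) = 200 + 288.9 = 488.9 Ω
  Rp2 = R4 ‖ Rs1 (parallel, both between nodes 0 and 2) = 1/(1/200 + 1/488.9) = 141.9 Ω
R_th = 141.9 Ω

Final answer: V_th = 1.118 V, R_th = 141.9 Ω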